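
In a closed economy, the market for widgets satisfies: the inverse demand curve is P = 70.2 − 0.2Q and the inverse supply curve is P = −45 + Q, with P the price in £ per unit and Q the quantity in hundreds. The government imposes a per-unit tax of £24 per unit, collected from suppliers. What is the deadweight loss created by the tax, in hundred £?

Rewrite in direct form: Qd = 351 − 5P and Qs = P + 45.
Without the tax, 351 − 5P = P + 45 gives 6P = 306, so P* = £51 and Q* = 96.
With the tax collected from suppliers, supply shifts: Qs = (P − 24) + 45.
New equilibrium: consumers pay £55, suppliers receive £31, Q = 76. (Wedge: Pb − Ps = 24.)
Quantity falls by |ΔQ| = |96 − 76| = 20.
DWL = ½ · t · |ΔQ| = ½ · 24 · 20 = £240.

Deadweight loss = £240 hundred.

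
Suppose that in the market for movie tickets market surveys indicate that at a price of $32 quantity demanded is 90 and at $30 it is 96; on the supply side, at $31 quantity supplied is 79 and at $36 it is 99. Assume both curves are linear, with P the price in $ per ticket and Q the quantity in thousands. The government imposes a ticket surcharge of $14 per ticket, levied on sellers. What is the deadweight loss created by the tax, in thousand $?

Deadweight loss = $168 thousand.

Demand slope: (96 − 90)/(30 − 32) = -3, so Qd = 186 − 3P.
Supply slope: (99 − 79)/(36 − 31) = 4, so Qs = 4P − 45.
Before the tax: set 186 − 3P = 4P − 45 → P* = $33, Q* = 87.
With the tax collected from sellers, supply shifts: Qs = 4(P − 14) − 45.
Solving gives Q = 63 with consumers paying $41 and sellers receiving $27 (the $14 wedge).
Quantity falls by |ΔQ| = |87 − 63| = 24.
DWL = ½ · t · |ΔQ| = ½ · 14 · 24 = $168.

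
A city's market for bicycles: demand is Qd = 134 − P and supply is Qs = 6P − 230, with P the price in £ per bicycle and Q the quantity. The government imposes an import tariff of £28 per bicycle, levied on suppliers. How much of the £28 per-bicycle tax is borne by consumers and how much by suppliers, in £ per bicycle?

Consumers bear £24 per bicycle; suppliers bear £4 per bicycle.

Without the tax, 134 − P = 6P − 230 gives 7P = 364, so P* = £52 and Q* = 82.
With the tax collected from suppliers, supply shifts: Qs = 6(P − 28) − 230.
Solving gives Q = 58 with consumers paying £76 and suppliers receiving £48 (the £28 wedge).
Burden on consumers: £24; on suppliers: £4. (They sum to £28.)
The less price-elastic side of the market bears the larger share of a per-unit tax.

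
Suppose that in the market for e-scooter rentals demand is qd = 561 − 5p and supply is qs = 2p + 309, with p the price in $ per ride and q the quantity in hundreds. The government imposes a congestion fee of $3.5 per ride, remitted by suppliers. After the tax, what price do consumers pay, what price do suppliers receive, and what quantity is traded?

Before the tax: set 561 − 5p = 2p + 309 → p* = $36, q* = 381.
With the tax collected from suppliers, supply shifts: qs = 2(p − 3.5) + 309.
New equilibrium: consumers pay $37, suppliers receive $33.5, q = 376. (Wedge: pb − ps = 3.5.)

Consumers pay $37; suppliers receive $33.5; quantity = 376.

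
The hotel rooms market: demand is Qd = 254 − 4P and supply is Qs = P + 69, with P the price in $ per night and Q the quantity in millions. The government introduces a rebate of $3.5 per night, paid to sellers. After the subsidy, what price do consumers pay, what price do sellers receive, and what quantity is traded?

Consumers pay $36.3; sellers receive $39.8; quantity = 108.8.

Before the subsidy: set 254 − 4P = P + 69 → P* = $37, Q* = 106.
With a per-unit subsidy paid to sellers, each receives P + 3.5 per unit sold, so supply becomes Qs = (P + 3.5) + 69.
Solving gives Q = 108.8 with consumers paying $36.3 and sellers receiving $39.8 (the $3.5 wedge).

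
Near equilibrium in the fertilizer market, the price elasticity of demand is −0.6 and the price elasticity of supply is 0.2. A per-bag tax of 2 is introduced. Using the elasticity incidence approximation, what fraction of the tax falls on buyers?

Incidence ratio: buyers' share ≈ εs / (εs + |εd|) = 0.2 / (0.2 + 0.6) = 0.25.
Supply is the less elastic side, so buyers bear the smaller share.

Buyers' share ≈ 0.25.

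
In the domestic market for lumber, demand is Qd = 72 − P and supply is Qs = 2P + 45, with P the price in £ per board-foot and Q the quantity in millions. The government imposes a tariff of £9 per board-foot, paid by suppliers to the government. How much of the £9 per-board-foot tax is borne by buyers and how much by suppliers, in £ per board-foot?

Buyers bear £6 per board-foot; suppliers bear £3 per board-foot.

Without the tax, 72 − P = 2P + 45 gives 3P = 27, so P* = £9 and Q* = 63.
With the tax collected from suppliers, supply shifts: Qs = 2(P − 9) + 45.
Solving gives Q = 57 with buyers paying £15 and suppliers receiving £6 (the £9 wedge).
Burden on buyers: £6; on suppliers: £3. (They sum to £9.)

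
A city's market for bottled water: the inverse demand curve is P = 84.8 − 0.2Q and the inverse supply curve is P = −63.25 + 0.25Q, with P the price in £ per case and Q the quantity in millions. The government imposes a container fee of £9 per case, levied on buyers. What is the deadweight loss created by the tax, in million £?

Inverting to Q(P) form: Qd = 424 − 5P; Qs = 4P + 253.
Before the tax: set 424 − 5P = 4P + 253 → P* = £19, Q* = 329.
With the tax collected from buyers, demand (in seller-price terms) shifts: Qd = 424 − 5(P + 9).
Solving gives Q = 309 with buyers paying £23 and sellers receiving £14 (the £9 wedge).
Quantity falls by |ΔQ| = |329 − 309| = 20.
DWL = ½ · t · |ΔQ| = ½ · 9 · 20 = £90.

Deadweight loss = £90 million.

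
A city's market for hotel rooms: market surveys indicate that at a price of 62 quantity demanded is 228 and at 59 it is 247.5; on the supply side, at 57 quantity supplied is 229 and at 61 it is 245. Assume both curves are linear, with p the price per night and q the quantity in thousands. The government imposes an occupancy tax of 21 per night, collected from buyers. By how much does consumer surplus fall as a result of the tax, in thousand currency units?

Consumer surplus falls by 1720 thousand.

Demand slope: (247.5 − 228)/(59 − 62) = -6.5, so qd = 631 − 6.5p.
Supply slope: (245 − 229)/(61 − 57) = 4, so qs = 4p + 1.
Without the tax, 631 − 6.5p = 4p + 1 gives 10.5p = 630, so p* = 60 and q* = 241.
With the tax collected from buyers, demand (in seller-price terms) shifts: qd = 631 − 6.5(p + 21).
Solving gives q = 189 with buyers paying 68 and producers receiving 47 (the 21 wedge).
ΔCS is the trapezoid between Q = 189 and Q = 241 of height 8: ½ · (241 + 189) · 8 = 1720.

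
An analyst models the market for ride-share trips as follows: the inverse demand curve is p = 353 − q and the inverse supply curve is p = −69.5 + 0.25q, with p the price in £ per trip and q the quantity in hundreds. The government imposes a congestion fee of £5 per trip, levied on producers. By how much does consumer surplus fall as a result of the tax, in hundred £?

Inverting to q(p) form: qd = 353 − p; qs = 4p + 278.
Without the tax, 353 − p = 4p + 278 gives 5p = 75, so p* = £15 and q* = 338.
With the tax collected from producers, supply shifts: qs = 4(p − 5) + 278.
Solving gives q = 334 with consumers paying £19 and producers receiving £14 (the £5 wedge).
ΔCS is the trapezoid between Q = 334 and Q = 338 of height £4: ½ · (338 + 334) · 4 = £1344.

Consumer surplus falls by £1344 hundred.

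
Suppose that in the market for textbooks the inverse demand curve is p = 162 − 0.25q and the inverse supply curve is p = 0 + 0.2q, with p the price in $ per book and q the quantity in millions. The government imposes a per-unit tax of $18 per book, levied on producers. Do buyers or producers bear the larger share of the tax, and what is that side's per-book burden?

Rewrite in direct form: qd = 648 − 4p and qs = 5p.
Without the tax, 648 − 4p = 5p gives 9p = 648, so p* = $72 and q* = 360.
With the tax collected from producers, supply shifts: qs = 5(p − 18).
Solving gives q = 320 with buyers paying $82 and producers receiving $64 (the $18 wedge).
Per-book burden: buyers $10, producers $8.
Buyers take the larger share because demand is less price-elastic here (demand slope 4 vs supply slope 5).

Buyers bear the larger share: $10 per book.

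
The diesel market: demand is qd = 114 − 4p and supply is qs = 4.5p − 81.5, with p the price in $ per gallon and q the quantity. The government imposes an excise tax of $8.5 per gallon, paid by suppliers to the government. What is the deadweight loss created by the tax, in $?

Without the tax, 114 − 4p = 4.5p − 81.5 gives 8.5p = 195.5, so p* = $23 and q* = 22.
With the tax collected from suppliers, supply shifts: qs = 4.5(p − 8.5) − 81.5.
New equilibrium: consumers pay $27.5, suppliers receive $19, q = 4. (Wedge: pb − ps = 8.5.)
Quantity falls by |ΔQ| = |22 − 4| = 18.
DWL = ½ · t · |ΔQ| = ½ · 8.5 · 18 = $76.5.

Deadweight loss = $76.5.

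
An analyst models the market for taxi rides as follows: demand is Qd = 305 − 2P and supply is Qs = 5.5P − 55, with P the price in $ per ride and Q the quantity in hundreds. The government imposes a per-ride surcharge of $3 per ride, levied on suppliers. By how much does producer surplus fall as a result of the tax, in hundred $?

Without the tax, 305 − 2P = 5.5P − 55 gives 7.5P = 360, so P* = $48 and Q* = 209.
With the tax collected from suppliers, supply shifts: Qs = 5.5(P − 3) − 55.
New equilibrium: buyers pay $50.2, suppliers receive $47.2, Q = 204.6. (Wedge: Pb − Ps = 3.)
ΔPS is the trapezoid between Q = 204.6 and Q = 209 of height $0.8: ½ · (209 + 204.6) · 0.8 = $165.44.

Producer surplus falls by $165.44 hundred.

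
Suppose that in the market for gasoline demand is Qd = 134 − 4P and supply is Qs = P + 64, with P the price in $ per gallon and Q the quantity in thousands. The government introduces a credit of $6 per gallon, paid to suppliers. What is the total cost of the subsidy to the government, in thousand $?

Government outlay = $496.8 thousand.

Before the subsidy: set 134 − 4P = P + 64 → P* = $14, Q* = 78.
With a per-unit subsidy paid to suppliers, each receives P + 6 per unit sold, so supply becomes Qs = (P + 6) + 64.
New equilibrium: consumers pay $12.8, suppliers receive $18.8, Q = 82.8. (Wedge: Pb − Ps = −6.)
Outlay = t · Q = 6 · 82.8 = $496.8.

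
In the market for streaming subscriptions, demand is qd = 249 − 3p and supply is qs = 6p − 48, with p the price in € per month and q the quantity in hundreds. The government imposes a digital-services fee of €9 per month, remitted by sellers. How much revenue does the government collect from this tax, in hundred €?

Without the tax, 249 − 3p = 6p − 48 gives 9p = 297, so p* = €33 and q* = 150.
With the tax collected from sellers, supply shifts: qs = 6(p − 9) − 48.
Solving gives q = 132 with consumers paying €39 and sellers receiving €30 (the €9 wedge).
Revenue = t · Q = 9 · 132 = €1188.

Tax revenue = €1188 hundred.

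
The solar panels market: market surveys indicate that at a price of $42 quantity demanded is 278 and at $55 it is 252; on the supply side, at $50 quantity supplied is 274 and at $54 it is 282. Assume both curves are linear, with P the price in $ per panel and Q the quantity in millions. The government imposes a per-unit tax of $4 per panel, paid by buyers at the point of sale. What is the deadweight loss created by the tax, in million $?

Deadweight loss = $8 million.

Demand slope: (252 − 278)/(55 − 42) = -2, so Qd = 362 − 2P.
Supply slope: (282 − 274)/(54 − 50) = 2, so Qs = 2P + 174.
Without the tax, 362 − 2P = 2P + 174 gives 4P = 188, so P* = $47 and Q* = 268.
With the tax collected from buyers, demand (in seller-price terms) shifts: Qd = 362 − 2(P + 4).
New equilibrium: buyers pay $49, sellers receive $45, Q = 264. (Wedge: Pb − Ps = 4.)
Quantity falls by |ΔQ| = |268 − 264| = 4.
DWL = ½ · t · |ΔQ| = ½ · 4 · 4 = $8.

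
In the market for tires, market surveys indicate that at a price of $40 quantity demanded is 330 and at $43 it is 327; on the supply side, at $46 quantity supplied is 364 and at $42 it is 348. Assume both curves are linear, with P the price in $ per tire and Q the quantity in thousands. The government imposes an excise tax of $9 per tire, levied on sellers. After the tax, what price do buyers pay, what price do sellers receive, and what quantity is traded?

Buyers pay $45.2; sellers receive $36.2; quantity = 324.8.

Demand slope: (327 − 330)/(43 − 40) = -1, so Qd = 370 − P.
Supply slope: (348 − 364)/(42 − 46) = 4, so Qs = 4P + 180.
Without the tax, 370 − P = 4P + 180 gives 5P = 190, so P* = $38 and Q* = 332.
With the tax collected from sellers, supply shifts: Qs = 4(P − 9) + 180.
Solving gives Q = 324.8 with buyers paying $45.2 and sellers receiving $36.2 (the $9 wedge).
The less price-elastic side of the market bears the larger share of a per-unit tax.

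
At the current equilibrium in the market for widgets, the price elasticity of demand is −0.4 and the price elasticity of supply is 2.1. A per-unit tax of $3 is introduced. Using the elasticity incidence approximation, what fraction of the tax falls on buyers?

Incidence ratio: buyers' share ≈ εs / (εs + |εd|) = 2.1 / (2.1 + 0.4) = 0.84.
Supply is the more elastic side, so buyers bear the larger share.

Buyers' share ≈ 0.84.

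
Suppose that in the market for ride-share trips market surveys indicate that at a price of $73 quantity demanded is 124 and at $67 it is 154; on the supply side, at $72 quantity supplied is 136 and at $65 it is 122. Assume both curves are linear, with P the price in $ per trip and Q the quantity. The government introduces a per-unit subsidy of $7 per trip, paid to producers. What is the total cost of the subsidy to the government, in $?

Government outlay = $1008.

Demand slope: (154 − 124)/(67 − 73) = -5, so Qd = 489 − 5P.
Supply slope: (122 − 136)/(65 − 72) = 2, so Qs = 2P − 8.
Before the subsidy: set 489 − 5P = 2P − 8 → P* = $71, Q* = 134.
With a per-unit subsidy paid to producers, each receives P + 7 per unit sold, so supply becomes Qs = 2(P + 7) − 8.
New equilibrium: consumers pay $69, producers receive $76, Q = 144. (Wedge: Pb − Ps = −7.)
Outlay = t · Q = 7 · 144 = $1008.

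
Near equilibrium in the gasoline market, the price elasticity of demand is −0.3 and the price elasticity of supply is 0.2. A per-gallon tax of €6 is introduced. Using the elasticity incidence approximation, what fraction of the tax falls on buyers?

Buyers' share ≈ 0.4.

Incidence ratio: buyers' share ≈ εs / (εs + |εd|) = 0.2 / (0.2 + 0.3) = 0.4.
Supply is the less elastic side, so buyers bear the smaller share.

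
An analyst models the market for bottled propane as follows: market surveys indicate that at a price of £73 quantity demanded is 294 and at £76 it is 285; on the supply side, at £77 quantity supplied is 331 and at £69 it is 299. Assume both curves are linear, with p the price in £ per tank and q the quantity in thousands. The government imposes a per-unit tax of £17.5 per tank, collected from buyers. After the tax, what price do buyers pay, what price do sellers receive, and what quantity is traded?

Demand slope: (285 − 294)/(76 − 73) = -3, so qd = 513 − 3p.
Supply slope: (299 − 331)/(69 − 77) = 4, so qs = 4p + 23.
Before the tax: set 513 − 3p = 4p + 23 → p* = £70, q* = 303.
With the tax collected from buyers, demand (in seller-price terms) shifts: qd = 513 − 3(p + 17.5).
New equilibrium: buyers pay £80, sellers receive £62.5, q = 273. (Wedge: pb − ps = 17.5.)
The less price-elastic side of the market bears the larger share of a per-unit tax.

Buyers pay £80; sellers receive £62.5; quantity = 273.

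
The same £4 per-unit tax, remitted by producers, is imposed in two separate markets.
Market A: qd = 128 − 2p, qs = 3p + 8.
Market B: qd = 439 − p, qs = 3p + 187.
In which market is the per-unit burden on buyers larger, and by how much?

Market A: pre-tax p* = £24, q* = 80; post-tax q = 75.2; per-unit burden on buyers = £2.4.
Market B: pre-tax p* = £63, q* = 376; post-tax q = 373; per-unit burden on buyers = £3.
Difference: £2.4 vs £3 → market B is larger by £0.6.

Market B, by £0.6.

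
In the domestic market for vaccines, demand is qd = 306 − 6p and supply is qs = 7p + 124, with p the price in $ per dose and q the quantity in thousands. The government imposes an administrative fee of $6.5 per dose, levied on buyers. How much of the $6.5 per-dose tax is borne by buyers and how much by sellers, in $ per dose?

Buyers bear $3.5 per dose; sellers bear $3 per dose.

Without the tax, 306 − 6p = 7p + 124 gives 13p = 182, so p* = $14 and q* = 222.
With the tax collected from buyers, demand (in seller-price terms) shifts: qd = 306 − 6(p + 6.5).
Solving gives q = 201 with buyers paying $17.5 and sellers receiving $11 (the $6.5 wedge).
Burden on buyers: $3.5; on sellers: $3. (They sum to $6.5.)
The less price-elastic side of the market bears the larger share of a per-unit tax.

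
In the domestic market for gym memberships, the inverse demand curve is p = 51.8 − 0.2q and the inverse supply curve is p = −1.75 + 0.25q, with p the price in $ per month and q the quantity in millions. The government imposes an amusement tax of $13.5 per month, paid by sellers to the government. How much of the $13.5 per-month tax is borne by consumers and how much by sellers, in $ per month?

Consumers bear $6 per month; sellers bear $7.5 per month.

Inverting to q(p) form: qd = 259 − 5p; qs = 4p + 7.
Without the tax, 259 − 5p = 4p + 7 gives 9p = 252, so p* = $28 and q* = 119.
With the tax collected from sellers, supply shifts: qs = 4(p − 13.5) + 7.
New equilibrium: consumers pay $34, sellers receive $20.5, q = 89. (Wedge: pb − ps = 13.5.)
Burden on consumers: $6; on sellers: $7.5. (They sum to $13.5.)
The less price-elastic side of the market bears the larger share of a per-unit tax.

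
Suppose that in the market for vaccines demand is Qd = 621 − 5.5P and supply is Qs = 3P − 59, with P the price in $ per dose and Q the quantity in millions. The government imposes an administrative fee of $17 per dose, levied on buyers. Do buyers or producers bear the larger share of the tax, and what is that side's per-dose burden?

Before the tax: set 621 − 5.5P = 3P − 59 → P* = $80, Q* = 181.
With the tax collected from buyers, demand (in seller-price terms) shifts: Qd = 621 − 5.5(P + 17).
Solving gives Q = 148 with buyers paying $86 and producers receiving $69 (the $17 wedge).
Per-dose burden: buyers $6, producers $11.
Producers take the larger share because supply is less price-elastic here (demand slope 5.5 vs supply slope 3).
The less price-elastic side of the market bears the larger share of a per-unit tax.

Producers bear the larger share: $11 per dose.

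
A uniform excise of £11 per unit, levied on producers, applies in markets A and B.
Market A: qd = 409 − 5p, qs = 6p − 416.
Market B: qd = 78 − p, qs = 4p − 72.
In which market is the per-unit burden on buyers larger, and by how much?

Market B, by £2.8.

Market A: pre-tax p* = £75, q* = 34; post-tax q = 4; per-unit burden on buyers = £6.
Market B: pre-tax p* = £30, q* = 48; post-tax q = 39.2; per-unit burden on buyers = £8.8.
Difference: £6 vs £8.8 → market B is larger by £2.8.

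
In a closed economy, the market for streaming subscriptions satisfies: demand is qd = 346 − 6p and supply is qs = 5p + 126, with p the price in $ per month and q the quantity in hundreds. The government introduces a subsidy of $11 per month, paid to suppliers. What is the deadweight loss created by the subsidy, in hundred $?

Deadweight loss = $165 hundred.

Before the subsidy: set 346 − 6p = 5p + 126 → p* = $20, q* = 226.
With a per-unit subsidy paid to suppliers, each receives p + 11 per unit sold, so supply becomes qs = 5(p + 11) + 126.
New equilibrium: consumers pay $15, suppliers receive $26, q = 256. (Wedge: pb − ps = −11.)
Quantity rises by |ΔQ| = |226 − 256| = 30.
DWL = ½ · t · |ΔQ| = ½ · 11 · 30 = $165.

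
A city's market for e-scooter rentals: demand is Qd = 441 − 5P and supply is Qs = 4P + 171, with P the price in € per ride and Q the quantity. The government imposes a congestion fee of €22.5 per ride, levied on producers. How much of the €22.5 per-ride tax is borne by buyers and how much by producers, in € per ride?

Buyers bear €10 per ride; producers bear €12.5 per ride.

Without the tax, 441 − 5P = 4P + 171 gives 9P = 270, so P* = €30 and Q* = 291.
With the tax collected from producers, supply shifts: Qs = 4(P − 22.5) + 171.
New equilibrium: buyers pay €40, producers receive €17.5, Q = 241. (Wedge: Pb − Ps = 22.5.)
Burden on buyers: €10; on producers: €12.5. (They sum to €22.5.)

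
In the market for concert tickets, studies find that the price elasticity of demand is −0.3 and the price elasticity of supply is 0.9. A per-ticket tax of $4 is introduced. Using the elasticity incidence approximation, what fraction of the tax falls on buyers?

Buyers' share ≈ 0.75.

Incidence ratio: buyers' share ≈ εs / (εs + |εd|) = 0.9 / (0.9 + 0.3) = 0.75.
Supply is the more elastic side, so buyers bear the larger share.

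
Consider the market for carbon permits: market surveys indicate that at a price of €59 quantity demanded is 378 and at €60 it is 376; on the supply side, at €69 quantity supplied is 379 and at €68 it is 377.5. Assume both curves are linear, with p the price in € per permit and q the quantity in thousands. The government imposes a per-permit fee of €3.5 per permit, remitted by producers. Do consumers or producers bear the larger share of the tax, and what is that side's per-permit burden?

Demand slope: (376 − 378)/(60 − 59) = -2, so qd = 496 − 2p.
Supply slope: (377.5 − 379)/(68 − 69) = 1.5, so qs = 1.5p + 275.5.
Before the tax: set 496 − 2p = 1.5p + 275.5 → p* = €63, q* = 370.
With the tax collected from producers, supply shifts: qs = 1.5(p − 3.5) + 275.5.
New equilibrium: consumers pay €64.5, producers receive €61, q = 367. (Wedge: pb − ps = 3.5.)
Per-permit burden: consumers €1.5, producers €2.
Producers take the larger share because supply is less price-elastic here (demand slope 2 vs supply slope 1.5).
The less price-elastic side of the market bears the larger share of a per-unit tax.

Producers bear the larger share: €2 per permit.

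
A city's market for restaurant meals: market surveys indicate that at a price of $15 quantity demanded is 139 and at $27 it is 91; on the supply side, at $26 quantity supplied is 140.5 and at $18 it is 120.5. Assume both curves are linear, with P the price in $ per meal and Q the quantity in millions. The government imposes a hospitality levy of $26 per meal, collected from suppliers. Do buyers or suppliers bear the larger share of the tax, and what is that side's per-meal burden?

Suppliers bear the larger share: $16 per meal.

Demand slope: (91 − 139)/(27 − 15) = -4, so Qd = 199 − 4P.
Supply slope: (120.5 − 140.5)/(18 − 26) = 2.5, so Qs = 2.5P + 75.5.
Before the tax: set 199 − 4P = 2.5P + 75.5 → P* = $19, Q* = 123.
With the tax collected from suppliers, supply shifts: Qs = 2.5(P − 26) + 75.5.
New equilibrium: buyers pay $29, suppliers receive $3, Q = 83. (Wedge: Pb − Ps = 26.)
Per-meal burden: buyers $10, suppliers $16.
Suppliers take the larger share because supply is less price-elastic here (demand slope 4 vs supply slope 2.5).
The less price-elastic side of the market bears the larger share of a per-unit tax.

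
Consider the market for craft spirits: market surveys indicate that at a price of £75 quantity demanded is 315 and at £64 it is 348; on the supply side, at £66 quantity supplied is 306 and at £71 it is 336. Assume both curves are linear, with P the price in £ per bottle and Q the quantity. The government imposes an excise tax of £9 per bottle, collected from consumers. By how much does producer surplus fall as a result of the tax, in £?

Demand slope: (348 − 315)/(64 − 75) = -3, so Qd = 540 − 3P.
Supply slope: (336 − 306)/(71 − 66) = 6, so Qs = 6P − 90.
Before the tax: set 540 − 3P = 6P − 90 → P* = £70, Q* = 330.
With the tax collected from consumers, demand (in seller-price terms) shifts: Qd = 540 − 3(P + 9).
Solving gives Q = 312 with consumers paying £76 and sellers receiving £67 (the £9 wedge).
ΔPS is the trapezoid between Q = 312 and Q = 330 of height £3: ½ · (330 + 312) · 3 = £963.

Producer surplus falls by £963.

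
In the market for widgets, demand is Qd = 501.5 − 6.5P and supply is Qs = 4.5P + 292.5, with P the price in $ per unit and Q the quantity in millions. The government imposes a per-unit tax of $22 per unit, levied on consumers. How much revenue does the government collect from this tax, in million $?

Tax revenue = $7029 million.

Before the tax: set 501.5 − 6.5P = 4.5P + 292.5 → P* = $19, Q* = 378.
With the tax collected from consumers, demand (in seller-price terms) shifts: Qd = 501.5 − 6.5(P + 22).
New equilibrium: consumers pay $28, producers receive $6, Q = 319.5. (Wedge: Pb − Ps = 22.)
Revenue = t · Q = 22 · 319.5 = $7029.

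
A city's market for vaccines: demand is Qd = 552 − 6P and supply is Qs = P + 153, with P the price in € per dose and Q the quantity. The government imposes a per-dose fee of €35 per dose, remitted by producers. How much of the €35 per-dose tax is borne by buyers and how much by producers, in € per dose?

Buyers bear €5 per dose; producers bear €30 per dose.

Without the tax, 552 − 6P = P + 153 gives 7P = 399, so P* = €57 and Q* = 210.
With the tax collected from producers, supply shifts: Qs = (P − 35) + 153.
New equilibrium: buyers pay €62, producers receive €27, Q = 180. (Wedge: Pb − Ps = 35.)
Burden on buyers: €5; on producers: €30. (They sum to €35.)
The less price-elastic side of the market bears the larger share of a per-unit tax.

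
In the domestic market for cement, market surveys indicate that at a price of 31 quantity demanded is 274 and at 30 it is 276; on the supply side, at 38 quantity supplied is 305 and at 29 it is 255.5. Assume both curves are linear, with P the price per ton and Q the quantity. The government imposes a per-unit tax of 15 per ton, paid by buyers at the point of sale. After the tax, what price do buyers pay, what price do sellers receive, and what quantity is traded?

Buyers pay 43; sellers receive 28; quantity = 250.

Demand slope: (276 − 274)/(30 − 31) = -2, so Qd = 336 − 2P.
Supply slope: (255.5 − 305)/(29 − 38) = 5.5, so Qs = 5.5P + 96.
Without the tax, 336 − 2P = 5.5P + 96 gives 7.5P = 240, so P* = 32 and Q* = 272.
With the tax collected from buyers, demand (in seller-price terms) shifts: Qd = 336 − 2(P + 15).
Solving gives Q = 250 with buyers paying 43 and sellers receiving 28 (the 15 wedge).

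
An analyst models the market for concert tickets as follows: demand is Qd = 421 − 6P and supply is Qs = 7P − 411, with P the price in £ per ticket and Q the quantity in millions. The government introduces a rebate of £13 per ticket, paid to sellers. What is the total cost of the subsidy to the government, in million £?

Without the subsidy, 421 − 6P = 7P − 411 gives 13P = 832, so P* = £64 and Q* = 37.
With a per-unit subsidy paid to sellers, each receives P + 13 per unit sold, so supply becomes Qs = 7(P + 13) − 411.
Solving gives Q = 79 with consumers paying £57 and sellers receiving £70 (the £13 wedge).
Outlay = t · Q = 13 · 79 = £1027.

Government outlay = £1027 million.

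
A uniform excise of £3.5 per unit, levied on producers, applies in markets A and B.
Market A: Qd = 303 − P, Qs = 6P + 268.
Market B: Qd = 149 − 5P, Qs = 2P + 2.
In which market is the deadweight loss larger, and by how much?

Market A: pre-tax P* = £5, Q* = 298; post-tax Q = 295; deadweight loss = £5.25.
Market B: pre-tax P* = £21, Q* = 44; post-tax Q = 39; deadweight loss = £8.75.
Difference: £5.25 vs £8.75 → market B is larger by £3.5.

Market B, by £3.5.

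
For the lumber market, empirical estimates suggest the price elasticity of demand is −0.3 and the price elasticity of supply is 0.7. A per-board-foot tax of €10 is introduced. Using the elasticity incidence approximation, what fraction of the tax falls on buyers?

Buyers' share ≈ 0.7.

Incidence ratio: buyers' share ≈ εs / (εs + |εd|) = 0.7 / (0.7 + 0.3) = 0.7.
Supply is the more elastic side, so buyers bear the larger share.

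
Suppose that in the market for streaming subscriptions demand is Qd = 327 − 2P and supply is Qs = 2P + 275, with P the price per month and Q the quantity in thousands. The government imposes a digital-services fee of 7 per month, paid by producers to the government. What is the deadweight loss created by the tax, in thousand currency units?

Without the tax, 327 − 2P = 2P + 275 gives 4P = 52, so P* = 13 and Q* = 301.
With the tax collected from producers, supply shifts: Qs = 2(P − 7) + 275.
New equilibrium: buyers pay 16.5, producers receive 9.5, Q = 294. (Wedge: Pb − Ps = 7.)
Quantity falls by |ΔQ| = |301 − 294| = 7.
DWL = ½ · t · |ΔQ| = ½ · 7 · 7 = 24.5.

Deadweight loss = 24.5 thousand.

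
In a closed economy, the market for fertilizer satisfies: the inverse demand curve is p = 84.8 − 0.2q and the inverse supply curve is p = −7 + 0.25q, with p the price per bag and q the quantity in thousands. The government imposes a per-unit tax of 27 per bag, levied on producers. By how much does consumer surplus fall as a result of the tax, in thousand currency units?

Rewrite in direct form: qd = 424 − 5p and qs = 4p + 28.
Before the tax: set 424 − 5p = 4p + 28 → p* = 44, q* = 204.
With the tax collected from producers, supply shifts: qs = 4(p − 27) + 28.
Solving gives q = 144 with buyers paying 56 and producers receiving 29 (the 27 wedge).
ΔCS is the trapezoid between Q = 144 and Q = 204 of height 12: ½ · (204 + 144) · 12 = 2088.

Consumer surplus falls by 2088 thousand.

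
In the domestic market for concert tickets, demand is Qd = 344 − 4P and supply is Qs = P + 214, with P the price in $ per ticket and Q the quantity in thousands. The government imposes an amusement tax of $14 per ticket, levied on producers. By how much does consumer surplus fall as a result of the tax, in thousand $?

Consumer surplus falls by $656.32 thousand.

Before the tax: set 344 − 4P = P + 214 → P* = $26, Q* = 240.
With the tax collected from producers, supply shifts: Qs = (P − 14) + 214.
Solving gives Q = 228.8 with consumers paying $28.8 and producers receiving $14.8 (the $14 wedge).
ΔCS is the trapezoid between Q = 228.8 and Q = 240 of height $2.8: ½ · (240 + 228.8) · 2.8 = $656.32.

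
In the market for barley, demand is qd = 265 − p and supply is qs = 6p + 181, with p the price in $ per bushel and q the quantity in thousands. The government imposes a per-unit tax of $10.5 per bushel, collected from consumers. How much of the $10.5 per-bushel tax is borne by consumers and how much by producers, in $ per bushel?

Before the tax: set 265 − p = 6p + 181 → p* = $12, q* = 253.
With the tax collected from consumers, demand (in seller-price terms) shifts: qd = 265 − (p + 10.5).
New equilibrium: consumers pay $21, producers receive $10.5, q = 244. (Wedge: pb − ps = 10.5.)
Burden on consumers: $9; on producers: $1.5. (They sum to $10.5.)
The less price-elastic side of the market bears the larger share of a per-unit tax.

Consumers bear $9 per bushel; producers bear $1.5 per bushel.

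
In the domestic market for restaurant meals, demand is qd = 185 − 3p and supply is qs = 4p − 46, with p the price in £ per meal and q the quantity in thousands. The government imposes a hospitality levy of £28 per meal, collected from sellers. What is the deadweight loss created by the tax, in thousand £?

Deadweight loss = £672 thousand.

Without the tax, 185 − 3p = 4p − 46 gives 7p = 231, so p* = £33 and q* = 86.
With the tax collected from sellers, supply shifts: qs = 4(p − 28) − 46.
Solving gives q = 38 with consumers paying £49 and sellers receiving £21 (the £28 wedge).
Quantity falls by |ΔQ| = |86 − 38| = 48.
DWL = ½ · t · |ΔQ| = ½ · 28 · 48 = £672.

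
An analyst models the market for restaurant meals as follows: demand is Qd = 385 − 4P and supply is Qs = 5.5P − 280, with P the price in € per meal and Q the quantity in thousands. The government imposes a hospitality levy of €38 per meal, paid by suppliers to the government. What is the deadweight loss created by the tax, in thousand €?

Before the tax: set 385 − 4P = 5.5P − 280 → P* = €70, Q* = 105.
With the tax collected from suppliers, supply shifts: Qs = 5.5(P − 38) − 280.
Solving gives Q = 17 with consumers paying €92 and suppliers receiving €54 (the €38 wedge).
Quantity falls by |ΔQ| = |105 − 17| = 88.
DWL = ½ · t · |ΔQ| = ½ · 38 · 88 = €1672.

Deadweight loss = €1672 thousand.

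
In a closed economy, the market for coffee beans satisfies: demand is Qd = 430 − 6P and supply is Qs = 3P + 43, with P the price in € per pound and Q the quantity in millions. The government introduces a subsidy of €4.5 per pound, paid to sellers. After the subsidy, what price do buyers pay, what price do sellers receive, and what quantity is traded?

Before the subsidy: set 430 − 6P = 3P + 43 → P* = €43, Q* = 172.
With a per-unit subsidy paid to sellers, each receives P + 4.5 per unit sold, so supply becomes Qs = 3(P + 4.5) + 43.
Solving gives Q = 181 with buyers paying €41.5 and sellers receiving €46 (the €4.5 wedge).

Buyers pay €41.5; sellers receive €46; quantity = 181.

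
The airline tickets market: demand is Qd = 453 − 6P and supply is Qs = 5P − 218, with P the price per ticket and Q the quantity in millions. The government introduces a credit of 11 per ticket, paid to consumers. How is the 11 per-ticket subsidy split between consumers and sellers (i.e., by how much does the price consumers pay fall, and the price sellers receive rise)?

Consumers gain 5 per ticket; sellers gain 6 per ticket.

Without the subsidy, 453 − 6P = 5P − 218 gives 11P = 671, so P* = 61 and Q* = 87.
With a per-unit subsidy paid to consumers, each effectively pays P − 11, so demand becomes Qd = 453 − 6(P − 11).
New equilibrium: consumers pay 56, sellers receive 67, Q = 117. (Wedge: Pb − Ps = −11.)
Gain to consumers: 5; to sellers: 6. (They sum to 11.)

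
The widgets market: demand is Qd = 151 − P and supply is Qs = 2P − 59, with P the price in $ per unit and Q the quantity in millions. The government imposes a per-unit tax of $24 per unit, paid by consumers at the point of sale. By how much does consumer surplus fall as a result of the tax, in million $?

Consumer surplus falls by $1168 million.

Without the tax, 151 − P = 2P − 59 gives 3P = 210, so P* = $70 and Q* = 81.
With the tax collected from consumers, demand (in seller-price terms) shifts: Qd = 151 − (P + 24).
New equilibrium: consumers pay $86, suppliers receive $62, Q = 65. (Wedge: Pb − Ps = 24.)
ΔCS is the trapezoid between Q = 65 and Q = 81 of height $16: ½ · (81 + 65) · 16 = $1168.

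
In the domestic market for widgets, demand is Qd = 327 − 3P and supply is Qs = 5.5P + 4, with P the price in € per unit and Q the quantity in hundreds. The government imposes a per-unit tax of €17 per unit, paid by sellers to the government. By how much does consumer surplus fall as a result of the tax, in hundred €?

Without the tax, 327 − 3P = 5.5P + 4 gives 8.5P = 323, so P* = €38 and Q* = 213.
With the tax collected from sellers, supply shifts: Qs = 5.5(P − 17) + 4.
Solving gives Q = 180 with consumers paying €49 and sellers receiving €32 (the €17 wedge).
ΔCS is the trapezoid between Q = 180 and Q = 213 of height €11: ½ · (213 + 180) · 11 = €2161.5.

Consumer surplus falls by €2161.5 hundred.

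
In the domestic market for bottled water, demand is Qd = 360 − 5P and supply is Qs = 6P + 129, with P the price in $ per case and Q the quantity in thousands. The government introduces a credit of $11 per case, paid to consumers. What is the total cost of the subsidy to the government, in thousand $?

Government outlay = $3135 thousand.

Before the subsidy: set 360 − 5P = 6P + 129 → P* = $21, Q* = 255.
With a per-unit subsidy paid to consumers, each effectively pays P − 11, so demand becomes Qd = 360 − 5(P − 11).
Solving gives Q = 285 with consumers paying $15 and producers receiving $26 (the $11 wedge).
Outlay = t · Q = 11 · 285 = $3135.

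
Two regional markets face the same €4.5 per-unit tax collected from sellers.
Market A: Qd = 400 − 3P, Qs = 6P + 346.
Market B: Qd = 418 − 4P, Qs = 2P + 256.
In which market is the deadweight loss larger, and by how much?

Market A: pre-tax P* = €6, Q* = 382; post-tax Q = 373; deadweight loss = €20.25.
Market B: pre-tax P* = €27, Q* = 310; post-tax Q = 304; deadweight loss = €13.5.
Difference: €20.25 vs €13.5 → market A is larger by €6.75.

Market A, by €6.75.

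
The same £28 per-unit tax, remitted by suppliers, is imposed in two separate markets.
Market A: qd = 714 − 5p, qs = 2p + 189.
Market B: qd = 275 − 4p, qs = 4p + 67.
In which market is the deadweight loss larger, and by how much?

Market B, by £224.

Market A: pre-tax p* = £75, q* = 339; post-tax q = 299; deadweight loss = £560.
Market B: pre-tax p* = £26, q* = 171; post-tax q = 115; deadweight loss = £784.
Difference: £560 vs £784 → market B is larger by £224.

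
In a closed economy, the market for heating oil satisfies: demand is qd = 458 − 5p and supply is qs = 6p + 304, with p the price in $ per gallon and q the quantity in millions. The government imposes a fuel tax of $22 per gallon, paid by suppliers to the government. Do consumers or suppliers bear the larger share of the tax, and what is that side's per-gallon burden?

Consumers bear the larger share: $12 per gallon.

Before the tax: set 458 − 5p = 6p + 304 → p* = $14, q* = 388.
With the tax collected from suppliers, supply shifts: qs = 6(p − 22) + 304.
New equilibrium: consumers pay $26, suppliers receive $4, q = 328. (Wedge: pb − ps = 22.)
Per-gallon burden: consumers $12, suppliers $10.
Consumers take the larger share because demand is less price-elastic here (demand slope 5 vs supply slope 6).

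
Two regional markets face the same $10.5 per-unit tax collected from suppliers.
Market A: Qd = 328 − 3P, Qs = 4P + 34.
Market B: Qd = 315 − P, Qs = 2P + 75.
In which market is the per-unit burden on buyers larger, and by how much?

Market A: pre-tax P* = $42, Q* = 202; post-tax Q = 184; per-unit burden on buyers = $6.
Market B: pre-tax P* = $80, Q* = 235; post-tax Q = 228; per-unit burden on buyers = $7.
Difference: $6 vs $7 → market B is larger by $1.

Market B, by $1.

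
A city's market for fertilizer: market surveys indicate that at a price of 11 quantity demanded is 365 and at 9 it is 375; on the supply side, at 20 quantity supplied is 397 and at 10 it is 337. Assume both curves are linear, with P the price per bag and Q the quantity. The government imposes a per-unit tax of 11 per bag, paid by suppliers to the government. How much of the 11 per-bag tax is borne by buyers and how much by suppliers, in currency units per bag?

Buyers bear 6 per bag; suppliers bear 5 per bag.

Demand slope: (375 − 365)/(9 − 11) = -5, so Qd = 420 − 5P.
Supply slope: (337 − 397)/(10 − 20) = 6, so Qs = 6P + 277.
Without the tax, 420 − 5P = 6P + 277 gives 11P = 143, so P* = 13 and Q* = 355.
With the tax collected from suppliers, supply shifts: Qs = 6(P − 11) + 277.
New equilibrium: buyers pay 19, suppliers receive 8, Q = 325. (Wedge: Pb − Ps = 11.)
Burden on buyers: 6; on suppliers: 5. (They sum to 11.)
The less price-elastic side of the market bears the larger share of a per-unit tax.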